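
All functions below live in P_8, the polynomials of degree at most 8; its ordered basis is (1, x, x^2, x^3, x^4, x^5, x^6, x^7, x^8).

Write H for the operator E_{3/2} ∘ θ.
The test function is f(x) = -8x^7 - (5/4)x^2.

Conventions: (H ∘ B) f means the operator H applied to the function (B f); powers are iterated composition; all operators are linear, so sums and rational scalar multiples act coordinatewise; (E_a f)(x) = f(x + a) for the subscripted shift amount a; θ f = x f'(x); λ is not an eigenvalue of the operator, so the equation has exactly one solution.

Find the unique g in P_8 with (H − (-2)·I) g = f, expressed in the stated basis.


write g with unknown coordinates in the stated basis and equate coefficients in (H − (-2)·I) g = f
solving from the highest basis element down gives g = -(8/9)x^7 + (49/6)x^6 - 21x^5 - (175/8)x^4 + (273/2)x^3 + (2437/64)x^2 - (9493/32)x - 40953/256
check: H g = -(56/9)x^7 - (49/3)x^6 + 42x^5 + (175/4)x^4 - 273x^3 - (2477/32)x^2 + (9493/16)x + 40953/128
so H g − (-2)·g = -8x^7 - (5/4)x^2 = f ✓

the result is g(x) = -(8/9)x^7 + (49/6)x^6 - 21x^5 - (175/8)x^4 + (273/2)x^3 + (2437/64)x^2 - (9493/32)x - 40953/256


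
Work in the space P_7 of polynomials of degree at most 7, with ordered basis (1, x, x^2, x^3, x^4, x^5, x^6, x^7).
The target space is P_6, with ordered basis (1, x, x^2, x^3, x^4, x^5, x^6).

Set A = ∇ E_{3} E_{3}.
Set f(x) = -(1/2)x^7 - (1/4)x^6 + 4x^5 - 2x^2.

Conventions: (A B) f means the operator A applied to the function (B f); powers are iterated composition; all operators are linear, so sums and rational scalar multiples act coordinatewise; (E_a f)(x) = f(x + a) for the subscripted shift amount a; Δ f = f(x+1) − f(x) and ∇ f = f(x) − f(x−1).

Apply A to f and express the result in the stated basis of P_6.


E_{3} f = -(1/2)x^7 - (43/4)x^6 - 95x^5 - (1785/4)x^4 - (2385/2)x^3 - (7109/4)x^2 - 1308x - 1287/4
E_{3} E_{3} f = -(1/2)x^7 - (85/4)x^6 - 383x^5 - 3795x^4 - 22320x^3 - 77870x^2 - 149064x - 120600
∇ E_{3} E_{3} f = -(7/2)x^6 - 117x^5 - (6455/4)x^4 - (23515/2)x^3 - (190847/4)x^2 - 102169x - 360325/4

g(x) = -(7/2)x^6 - 117x^5 - (6455/4)x^4 - (23515/2)x^3 - (190847/4)x^2 - 102169x - 360325/4


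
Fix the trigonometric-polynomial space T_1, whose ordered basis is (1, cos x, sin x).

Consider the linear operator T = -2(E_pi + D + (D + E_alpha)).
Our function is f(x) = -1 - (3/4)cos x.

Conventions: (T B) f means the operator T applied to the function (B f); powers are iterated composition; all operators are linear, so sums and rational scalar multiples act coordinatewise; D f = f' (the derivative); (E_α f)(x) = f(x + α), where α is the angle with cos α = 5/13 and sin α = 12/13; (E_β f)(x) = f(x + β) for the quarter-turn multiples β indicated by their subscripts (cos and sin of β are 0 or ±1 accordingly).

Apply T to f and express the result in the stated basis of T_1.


g(x) = 4 - (12/13)cos x - (57/13)sin x

E_pi f = -1 + (3/4)cos x
D f = (3/4)sin x
D f = (3/4)sin x
E_alpha f = -1 - (15/52)cos x + (9/13)sin x
(D + E_alpha) f = -1 - (15/52)cos x + (75/52)sin x
(E_pi + D + (D + E_alpha)) f = -2 + (6/13)cos x + (57/26)sin x
(-2(E_pi + D + (D + E_alpha))) f = 4 - (12/13)cos x - (57/13)sin x


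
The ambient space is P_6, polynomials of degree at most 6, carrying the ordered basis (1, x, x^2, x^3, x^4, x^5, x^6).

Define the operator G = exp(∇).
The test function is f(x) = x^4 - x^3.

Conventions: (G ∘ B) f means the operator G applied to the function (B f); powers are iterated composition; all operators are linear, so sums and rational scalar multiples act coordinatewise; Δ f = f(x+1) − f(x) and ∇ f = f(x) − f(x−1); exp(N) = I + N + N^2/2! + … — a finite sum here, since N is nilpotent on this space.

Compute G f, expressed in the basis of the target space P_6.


g(x) = x^4 + 3x^3 - 3x^2 - 4x + 2

order-1 term: 4x^3 - 9x^2 + 7x - 2
order-2 term: 6x^2 - 15x + 10
order-3 term: 4x - 7
order-4 term: 1
the series for exp(∇) f terminates at order 4
exp(∇) f = x^4 + 3x^3 - 3x^2 - 4x + 2


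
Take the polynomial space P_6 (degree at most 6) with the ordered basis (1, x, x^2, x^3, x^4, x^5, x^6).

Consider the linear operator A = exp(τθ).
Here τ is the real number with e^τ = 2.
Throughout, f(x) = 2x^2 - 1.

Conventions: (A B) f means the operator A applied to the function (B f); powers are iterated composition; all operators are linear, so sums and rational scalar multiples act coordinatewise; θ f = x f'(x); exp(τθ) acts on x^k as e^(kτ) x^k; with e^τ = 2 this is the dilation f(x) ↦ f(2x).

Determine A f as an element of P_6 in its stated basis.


exp(τθ) x^k = e^(kτ) x^k; with e^τ = 2 this sends x^k to 2^k x^k
x^2 ↦ 4 x^2
applying this coordinatewise to f: exp(τθ) f = 8x^2 - 1

the result is g(x) = 8x^2 - 1


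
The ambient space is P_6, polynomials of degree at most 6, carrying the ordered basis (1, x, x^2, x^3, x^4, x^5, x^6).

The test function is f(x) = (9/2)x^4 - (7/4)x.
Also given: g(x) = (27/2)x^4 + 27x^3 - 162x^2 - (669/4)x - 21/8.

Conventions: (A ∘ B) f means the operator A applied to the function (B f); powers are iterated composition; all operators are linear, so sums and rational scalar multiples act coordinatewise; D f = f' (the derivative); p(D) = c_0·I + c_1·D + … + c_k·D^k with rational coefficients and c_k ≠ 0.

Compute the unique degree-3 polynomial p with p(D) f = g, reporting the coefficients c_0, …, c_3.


c_0 = 3, c_1 = 3/2, c_2 = -3, c_3 = -3/2

D^0 f = (9/2)x^4 - (7/4)x
D^1 f = 18x^3 - 7/4
D^2 f = 54x^2
D^3 f = 108x
matching coefficients of g against c_0 f + c_1 Df + … from the top degree down determines the c_i
solution: c_0 = 3, c_1 = 3/2, c_2 = -3, c_3 = -3/2


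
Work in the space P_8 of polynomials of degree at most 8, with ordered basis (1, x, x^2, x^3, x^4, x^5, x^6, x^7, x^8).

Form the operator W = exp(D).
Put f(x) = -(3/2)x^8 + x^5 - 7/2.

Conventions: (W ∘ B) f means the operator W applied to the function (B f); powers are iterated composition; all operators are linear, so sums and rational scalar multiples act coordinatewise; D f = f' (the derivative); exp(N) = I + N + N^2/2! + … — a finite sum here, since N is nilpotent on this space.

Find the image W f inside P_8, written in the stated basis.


order-1 term: -12x^7 + 5x^4
order-2 term: -42x^6 + 10x^3
order-3 term: -84x^5 + 10x^2
order-4 term: -105x^4 + 5x
order-5 term: -84x^3 + 1
order-6 term: -42x^2
order-7 term: -12x
order-8 term: -3/2
the series for exp(D) f terminates at order 8
exp(D) f = -(3/2)x^8 - 12x^7 - 42x^6 - 83x^5 - 100x^4 - 74x^3 - 32x^2 - 7x - 4

g(x) = -(3/2)x^8 - 12x^7 - 42x^6 - 83x^5 - 100x^4 - 74x^3 - 32x^2 - 7x - 4


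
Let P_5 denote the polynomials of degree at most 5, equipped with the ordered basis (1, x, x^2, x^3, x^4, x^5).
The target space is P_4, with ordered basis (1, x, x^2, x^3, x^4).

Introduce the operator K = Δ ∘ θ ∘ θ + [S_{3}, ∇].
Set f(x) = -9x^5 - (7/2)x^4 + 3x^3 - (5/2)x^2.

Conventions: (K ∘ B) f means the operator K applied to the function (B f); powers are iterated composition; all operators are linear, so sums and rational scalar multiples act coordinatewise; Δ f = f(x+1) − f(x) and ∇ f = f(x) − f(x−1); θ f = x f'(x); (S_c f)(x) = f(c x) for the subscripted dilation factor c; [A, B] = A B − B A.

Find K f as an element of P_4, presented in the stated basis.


θ f = -45x^5 - 14x^4 + 9x^3 - 5x^2
θ θ f = -225x^5 - 56x^4 + 27x^3 - 10x^2
Δ θ θ f = -1125x^4 - 2474x^3 - 2505x^2 - 1288x - 264
∇ f = -45x^4 + 76x^3 - 60x^2 + 17x
S_{3} ∇ f = -3645x^4 + 2052x^3 - 540x^2 + 51x
S_{3} f = -2187x^5 - (567/2)x^4 + 81x^3 - (45/2)x^2
∇ S_{3} f = -10935x^4 + 20736x^3 - 19926x^2 + 9513x - 1800
[S_{3}, ∇] f = 7290x^4 - 18684x^3 + 19386x^2 - 9462x + 1800
(Δ ∘ θ ∘ θ + [S_{3}, ∇]) f = 6165x^4 - 21158x^3 + 16881x^2 - 10750x + 1536

the image equals g(x) = 6165x^4 - 21158x^3 + 16881x^2 - 10750x + 1536


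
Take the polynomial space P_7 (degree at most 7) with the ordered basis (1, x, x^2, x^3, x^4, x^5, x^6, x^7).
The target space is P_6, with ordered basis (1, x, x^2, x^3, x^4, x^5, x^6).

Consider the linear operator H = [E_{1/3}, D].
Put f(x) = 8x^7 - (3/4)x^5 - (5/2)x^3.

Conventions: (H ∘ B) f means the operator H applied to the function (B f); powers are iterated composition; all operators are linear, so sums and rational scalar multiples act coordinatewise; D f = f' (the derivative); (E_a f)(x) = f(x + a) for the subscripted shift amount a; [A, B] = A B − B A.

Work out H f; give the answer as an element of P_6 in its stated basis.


the result is g(x) = 0

D f = 56x^6 - (15/4)x^4 - (15/2)x^2
E_{1/3} D f = 56x^6 + 112x^5 + (1075/12)x^4 + (985/27)x^3 + (10/27)x^2 - (338/81)x - 2341/2916
E_{1/3} f = 8x^7 + (56/3)x^6 + (215/12)x^5 + (985/108)x^4 + (10/81)x^3 - (169/81)x^2 - (2341/2916)x - 805/8748
D E_{1/3} f = 56x^6 + 112x^5 + (1075/12)x^4 + (985/27)x^3 + (10/27)x^2 - (338/81)x - 2341/2916
[E_{1/3}, D] f = 0


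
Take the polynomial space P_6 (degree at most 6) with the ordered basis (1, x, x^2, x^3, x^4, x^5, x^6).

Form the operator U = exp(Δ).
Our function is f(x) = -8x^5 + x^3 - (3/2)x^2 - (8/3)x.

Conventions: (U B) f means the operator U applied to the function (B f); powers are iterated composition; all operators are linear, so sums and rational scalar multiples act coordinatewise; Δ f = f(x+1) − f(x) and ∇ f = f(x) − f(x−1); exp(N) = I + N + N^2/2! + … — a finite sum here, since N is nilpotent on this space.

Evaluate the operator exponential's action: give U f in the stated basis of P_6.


order-1 term: -40x^4 - 80x^3 - 77x^2 - 40x - 67/6
order-2 term: -80x^3 - 240x^2 - 277x - 237/2
order-3 term: -80x^2 - 240x - 199
order-4 term: -40x - 80
order-5 term: -8
the series for exp(Δ) f terminates at order 5
exp(Δ) f = -8x^5 - 40x^4 - 159x^3 - (797/2)x^2 - (1799/3)x - 1250/3

g(x) = -8x^5 - 40x^4 - 159x^3 - (797/2)x^2 - (1799/3)x - 1250/3


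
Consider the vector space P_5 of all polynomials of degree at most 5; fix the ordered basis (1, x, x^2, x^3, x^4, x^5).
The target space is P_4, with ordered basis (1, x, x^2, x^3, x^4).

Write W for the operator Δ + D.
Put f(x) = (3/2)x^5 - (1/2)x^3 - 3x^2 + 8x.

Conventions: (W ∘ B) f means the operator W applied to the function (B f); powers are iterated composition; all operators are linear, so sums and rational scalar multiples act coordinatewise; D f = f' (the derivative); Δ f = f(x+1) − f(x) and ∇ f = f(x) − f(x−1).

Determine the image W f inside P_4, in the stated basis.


the result is g(x) = 15x^4 + 15x^3 + 12x^2 - 6x + 14

Δ f = (15/2)x^4 + 15x^3 + (27/2)x^2 + 6
D f = (15/2)x^4 - (3/2)x^2 - 6x + 8
(Δ + D) f = 15x^4 + 15x^3 + 12x^2 - 6x + 14


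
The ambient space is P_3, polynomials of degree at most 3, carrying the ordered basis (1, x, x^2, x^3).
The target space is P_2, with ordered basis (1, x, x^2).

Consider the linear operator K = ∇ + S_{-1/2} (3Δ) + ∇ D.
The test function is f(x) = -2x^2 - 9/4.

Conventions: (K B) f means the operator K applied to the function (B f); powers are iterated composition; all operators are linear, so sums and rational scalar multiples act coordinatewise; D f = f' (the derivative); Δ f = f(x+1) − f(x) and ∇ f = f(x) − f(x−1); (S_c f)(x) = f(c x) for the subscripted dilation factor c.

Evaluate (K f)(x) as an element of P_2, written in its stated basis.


the result is g(x) = 2x - 8

∇ f = -4x + 2
Δ f = -4x - 2
(3Δ) f = -12x - 6
S_{-1/2} (3Δ) f = 6x - 6
D f = -4x
∇ D f = -4
(∇ + S_{-1/2} (3Δ) + ∇ D) f = 2x - 8


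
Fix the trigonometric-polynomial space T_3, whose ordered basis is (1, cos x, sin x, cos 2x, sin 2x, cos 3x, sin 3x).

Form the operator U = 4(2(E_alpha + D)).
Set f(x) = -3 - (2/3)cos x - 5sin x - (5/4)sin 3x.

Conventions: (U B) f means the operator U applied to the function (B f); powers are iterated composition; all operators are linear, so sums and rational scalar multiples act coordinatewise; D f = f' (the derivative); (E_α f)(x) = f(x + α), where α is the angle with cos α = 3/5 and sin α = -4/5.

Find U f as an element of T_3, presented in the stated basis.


E_alpha f = -3 + (18/5)cos x - (53/15)sin x + (11/25)cos 3x + (117/100)sin 3x
D f = -5cos x + (2/3)sin x - (15/4)cos 3x
(E_alpha + D) f = -3 - (7/5)cos x - (43/15)sin x - (331/100)cos 3x + (117/100)sin 3x
(2(E_alpha + D)) f = -6 - (14/5)cos x - (86/15)sin x - (331/50)cos 3x + (117/50)sin 3x
(4(2(E_alpha + D))) f = -24 - (56/5)cos x - (344/15)sin x - (662/25)cos 3x + (234/25)sin 3x

g(x) = -24 - (56/5)cos x - (344/15)sin x - (662/25)cos 3x + (234/25)sin 3x


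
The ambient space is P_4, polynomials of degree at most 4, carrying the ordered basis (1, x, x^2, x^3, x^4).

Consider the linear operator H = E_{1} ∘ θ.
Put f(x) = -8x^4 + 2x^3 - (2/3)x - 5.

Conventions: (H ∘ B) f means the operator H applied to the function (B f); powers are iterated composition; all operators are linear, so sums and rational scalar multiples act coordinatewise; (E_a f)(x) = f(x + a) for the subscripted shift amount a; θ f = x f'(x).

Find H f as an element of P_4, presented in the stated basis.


the image equals g(x) = -32x^4 - 122x^3 - 174x^2 - (332/3)x - 80/3

θ f = -32x^4 + 6x^3 - (2/3)x
E_{1} θ f = -32x^4 - 122x^3 - 174x^2 - (332/3)x - 80/3


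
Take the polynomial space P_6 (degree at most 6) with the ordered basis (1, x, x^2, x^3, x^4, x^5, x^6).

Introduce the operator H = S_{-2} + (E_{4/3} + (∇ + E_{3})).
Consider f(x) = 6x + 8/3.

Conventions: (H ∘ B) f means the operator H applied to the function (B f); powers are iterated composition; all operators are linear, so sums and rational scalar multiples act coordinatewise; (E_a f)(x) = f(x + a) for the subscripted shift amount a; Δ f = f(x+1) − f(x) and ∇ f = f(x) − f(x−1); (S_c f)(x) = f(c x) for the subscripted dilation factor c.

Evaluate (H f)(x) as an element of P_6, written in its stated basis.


S_{-2} f = -12x + 8/3
E_{4/3} f = 6x + 32/3
∇ f = 6
E_{3} f = 6x + 62/3
(∇ + E_{3}) f = 6x + 80/3
(E_{4/3} + (∇ + E_{3})) f = 12x + 112/3
(S_{-2} + (E_{4/3} + (∇ + E_{3}))) f = 40

g(x) = 40


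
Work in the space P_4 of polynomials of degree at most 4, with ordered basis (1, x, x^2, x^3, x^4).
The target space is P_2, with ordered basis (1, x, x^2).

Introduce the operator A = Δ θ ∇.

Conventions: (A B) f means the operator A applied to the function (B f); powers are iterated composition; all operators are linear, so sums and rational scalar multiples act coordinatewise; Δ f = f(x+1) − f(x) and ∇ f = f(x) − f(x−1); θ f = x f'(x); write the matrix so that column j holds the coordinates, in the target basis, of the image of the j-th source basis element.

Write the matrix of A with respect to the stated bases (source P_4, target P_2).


image of 1: 0
image of x: 0
image of x^2: 2
image of x^3: 12x + 3
image of x^4: 36x^2 + 12x + 4
each image's coordinates form column j of the matrix

the matrix is [[0, 0, 2, 3, 4]; [0, 0, 0, 12, 12]; [0, 0, 0, 0, 36]] (rows listed top to bottom)


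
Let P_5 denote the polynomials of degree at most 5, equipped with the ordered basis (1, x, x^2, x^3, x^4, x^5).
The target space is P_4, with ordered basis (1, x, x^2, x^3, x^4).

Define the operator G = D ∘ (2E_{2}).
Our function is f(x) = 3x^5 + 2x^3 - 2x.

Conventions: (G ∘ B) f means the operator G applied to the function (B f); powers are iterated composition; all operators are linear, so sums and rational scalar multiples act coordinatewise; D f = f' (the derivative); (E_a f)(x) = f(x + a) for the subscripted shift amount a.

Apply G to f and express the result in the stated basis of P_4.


the image equals g(x) = 30x^4 + 240x^3 + 732x^2 + 1008x + 524

E_{2} f = 3x^5 + 30x^4 + 122x^3 + 252x^2 + 262x + 108
(2E_{2}) f = 6x^5 + 60x^4 + 244x^3 + 504x^2 + 524x + 216
D (2E_{2}) f = 30x^4 + 240x^3 + 732x^2 + 1008x + 524


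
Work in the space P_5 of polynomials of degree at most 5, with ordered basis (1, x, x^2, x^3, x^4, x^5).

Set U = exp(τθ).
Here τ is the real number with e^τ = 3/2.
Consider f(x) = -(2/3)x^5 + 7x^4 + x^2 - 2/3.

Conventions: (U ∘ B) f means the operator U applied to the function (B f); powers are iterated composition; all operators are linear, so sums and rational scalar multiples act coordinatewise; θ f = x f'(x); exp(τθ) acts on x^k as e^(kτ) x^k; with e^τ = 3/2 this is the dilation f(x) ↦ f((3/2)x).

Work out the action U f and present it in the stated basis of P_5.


exp(τθ) x^k = e^(kτ) x^k; with e^τ = 3/2 this sends x^k to (3/2)^k x^k
x^2 ↦ 9/4 x^2
x^4 ↦ 81/16 x^4
x^5 ↦ 243/32 x^5
applying this coordinatewise to f: exp(τθ) f = -(81/16)x^5 + (567/16)x^4 + (9/4)x^2 - 2/3

the image equals g(x) = -(81/16)x^5 + (567/16)x^4 + (9/4)x^2 - 2/3


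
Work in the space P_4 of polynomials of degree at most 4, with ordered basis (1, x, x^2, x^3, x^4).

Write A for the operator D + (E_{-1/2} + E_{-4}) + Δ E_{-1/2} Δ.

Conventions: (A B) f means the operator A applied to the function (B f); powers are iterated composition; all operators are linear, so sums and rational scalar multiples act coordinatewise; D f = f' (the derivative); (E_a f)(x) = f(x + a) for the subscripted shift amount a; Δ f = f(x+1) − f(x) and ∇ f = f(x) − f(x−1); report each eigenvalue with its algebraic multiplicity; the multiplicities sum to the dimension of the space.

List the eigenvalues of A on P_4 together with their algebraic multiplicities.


image of 1: 2
image of x: 2x - 7/2
image of x^2: 2x^2 - 7x + 73/4
image of x^3: 2x^3 - (21/2)x^2 + (219/4)x - 489/8
image of x^4: 2x^4 - 14x^3 + (219/2)x^2 - (489/2)x + 4177/16
the matrix is upper triangular; its diagonal is (2, 2, 2, 2, 2)
for a triangular matrix the eigenvalues are the diagonal entries, with algebraic multiplicity their repetition count

λ = 2 (multiplicity 5)


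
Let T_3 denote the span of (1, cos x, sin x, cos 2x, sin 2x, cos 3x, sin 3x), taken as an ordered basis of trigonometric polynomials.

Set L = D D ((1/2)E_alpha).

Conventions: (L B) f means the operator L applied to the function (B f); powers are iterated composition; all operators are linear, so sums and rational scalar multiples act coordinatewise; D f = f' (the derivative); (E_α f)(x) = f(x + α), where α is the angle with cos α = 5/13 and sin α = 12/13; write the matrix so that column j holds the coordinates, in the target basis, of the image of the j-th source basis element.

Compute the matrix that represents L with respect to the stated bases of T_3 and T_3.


the matrix is [[0, 0, 0, 0, 0, 0, 0]; [0, -5/26, -6/13, 0, 0, 0, 0]; [0, 6/13, -5/26, 0, 0, 0, 0]; [0, 0, 0, 238/169, -240/169, 0, 0]; [0, 0, 0, 240/169, 238/169, 0, 0]; [0, 0, 0, 0, 0, 18315/4394, 3726/2197]; [0, 0, 0, 0, 0, -3726/2197, 18315/4394]] (rows listed top to bottom)

image of 1: 0
image of cos x: -(5/26)cos x + (6/13)sin x
image of sin x: -(6/13)cos x - (5/26)sin x
image of cos 2x: (238/169)cos 2x + (240/169)sin 2x
image of sin 2x: -(240/169)cos 2x + (238/169)sin 2x
image of cos 3x: (18315/4394)cos 3x - (3726/2197)sin 3x
image of sin 3x: (3726/2197)cos 3x + (18315/4394)sin 3x
each image's coordinates form column j of the matrix


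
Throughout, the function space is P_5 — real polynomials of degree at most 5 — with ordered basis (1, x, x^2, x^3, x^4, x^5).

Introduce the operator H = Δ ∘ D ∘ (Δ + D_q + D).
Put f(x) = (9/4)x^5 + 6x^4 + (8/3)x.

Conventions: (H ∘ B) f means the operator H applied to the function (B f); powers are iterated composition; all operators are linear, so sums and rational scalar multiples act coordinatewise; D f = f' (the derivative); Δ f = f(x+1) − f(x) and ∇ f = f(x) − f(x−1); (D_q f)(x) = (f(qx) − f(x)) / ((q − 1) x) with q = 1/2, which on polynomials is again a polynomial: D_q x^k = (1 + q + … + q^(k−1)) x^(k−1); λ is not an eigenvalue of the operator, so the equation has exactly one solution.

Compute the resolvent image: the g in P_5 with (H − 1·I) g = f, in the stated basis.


the image equals g(x) = -(9/4)x^5 - 6x^4 - (5157/16)x^2 - (39143/48)x - 7515/16

write g with unknown coordinates in the stated basis and equate coefficients in (H − 1·I) g = f
solving from the highest basis element down gives g = -(9/4)x^5 - 6x^4 - (5157/16)x^2 - (39143/48)x - 7515/16
check: H g = -(5157/16)x^2 - (13005/16)x - 7515/16
so H g − 1·g = (9/4)x^5 + 6x^4 + (8/3)x = f ✓


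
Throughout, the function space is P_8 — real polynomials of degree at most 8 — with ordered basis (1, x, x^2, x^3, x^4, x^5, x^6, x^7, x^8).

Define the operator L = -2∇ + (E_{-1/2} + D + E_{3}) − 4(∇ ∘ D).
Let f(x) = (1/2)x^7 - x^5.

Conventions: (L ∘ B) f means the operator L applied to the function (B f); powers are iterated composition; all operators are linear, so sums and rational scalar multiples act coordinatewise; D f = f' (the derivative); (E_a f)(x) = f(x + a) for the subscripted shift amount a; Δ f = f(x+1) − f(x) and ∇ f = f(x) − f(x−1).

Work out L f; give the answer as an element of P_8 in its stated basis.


the image equals g(x) = x^7 + (21/4)x^6 + (257/8)x^5 + (10205/16)x^4 + (36515/32)x^3 + (151771/64)x^2 + (273823/128)x + 216455/256

∇ f = (7/2)x^6 - (21/2)x^5 + (25/2)x^4 - (15/2)x^3 + (1/2)x^2 + (3/2)x - 1/2
(-2∇) f = -7x^6 + 21x^5 - 25x^4 + 15x^3 - x^2 - 3x + 1
E_{-1/2} f = (1/2)x^7 - (7/4)x^6 + (13/8)x^5 + (5/16)x^4 - (45/32)x^3 + (59/64)x^2 - (33/128)x + 7/256
D f = (7/2)x^6 - 5x^4
E_{3} f = (1/2)x^7 + (21/2)x^6 + (187/2)x^5 + (915/2)x^4 + (2655/2)x^3 + (4563/2)x^2 + (4293/2)x + 1701/2
(E_{-1/2} + D + E_{3}) f = x^7 + (49/4)x^6 + (761/8)x^5 + (7245/16)x^4 + (42435/32)x^3 + (146075/64)x^2 + (274719/128)x + 217735/256
D f = (7/2)x^6 - 5x^4
∇ D f = 21x^5 - (105/2)x^4 + 50x^3 - (45/2)x^2 + x + 3/2
(-4(∇ ∘ D)) f = -84x^5 + 210x^4 - 200x^3 + 90x^2 - 4x - 6
(-2∇ + (E_{-1/2} + D + E_{3}) − 4(∇ ∘ D)) f = x^7 + (21/4)x^6 + (257/8)x^5 + (10205/16)x^4 + (36515/32)x^3 + (151771/64)x^2 + (273823/128)x + 216455/256


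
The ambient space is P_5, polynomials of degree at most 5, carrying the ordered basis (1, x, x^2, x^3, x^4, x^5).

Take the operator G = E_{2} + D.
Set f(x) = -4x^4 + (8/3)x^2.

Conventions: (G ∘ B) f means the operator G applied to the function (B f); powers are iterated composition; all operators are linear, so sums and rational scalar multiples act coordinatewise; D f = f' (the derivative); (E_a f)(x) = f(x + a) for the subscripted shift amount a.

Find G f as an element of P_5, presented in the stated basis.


the image equals g(x) = -4x^4 - 48x^3 - (280/3)x^2 - 112x - 160/3

E_{2} f = -4x^4 - 32x^3 - (280/3)x^2 - (352/3)x - 160/3
D f = -16x^3 + (16/3)x
(E_{2} + D) f = -4x^4 - 48x^3 - (280/3)x^2 - 112x - 160/3


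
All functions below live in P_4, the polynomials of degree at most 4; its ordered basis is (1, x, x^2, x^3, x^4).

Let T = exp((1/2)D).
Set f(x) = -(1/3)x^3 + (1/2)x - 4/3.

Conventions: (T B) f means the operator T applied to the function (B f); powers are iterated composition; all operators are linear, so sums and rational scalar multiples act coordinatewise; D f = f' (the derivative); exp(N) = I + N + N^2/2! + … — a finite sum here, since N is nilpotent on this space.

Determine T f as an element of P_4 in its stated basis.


the image equals g(x) = -(1/3)x^3 - (1/2)x^2 + (1/4)x - 9/8

order-1 term: -(1/2)x^2 + 1/4
order-2 term: -(1/4)x
order-3 term: -1/24
the series for exp((1/2)D) f terminates at order 3
exp((1/2)D) f = -(1/3)x^3 - (1/2)x^2 + (1/4)x - 9/8


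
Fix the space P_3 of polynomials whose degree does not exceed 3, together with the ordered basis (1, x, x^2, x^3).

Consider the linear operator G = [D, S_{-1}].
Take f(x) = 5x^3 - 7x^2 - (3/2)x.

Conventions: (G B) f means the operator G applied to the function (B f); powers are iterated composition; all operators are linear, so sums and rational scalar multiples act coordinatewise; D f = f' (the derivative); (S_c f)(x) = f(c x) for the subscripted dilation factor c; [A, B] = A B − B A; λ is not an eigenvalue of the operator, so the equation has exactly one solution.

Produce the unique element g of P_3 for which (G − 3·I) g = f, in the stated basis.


the image equals g(x) = -(5/3)x^3 + (17/3)x^2 + (145/18)x - 145/27

write g with unknown coordinates in the stated basis and equate coefficients in (G − 3·I) g = f
solving from the highest basis element down gives g = -(5/3)x^3 + (17/3)x^2 + (145/18)x - 145/27
check: G g = 10x^2 + (68/3)x - 145/9
so G g − 3·g = 5x^3 - 7x^2 - (3/2)x = f ✓


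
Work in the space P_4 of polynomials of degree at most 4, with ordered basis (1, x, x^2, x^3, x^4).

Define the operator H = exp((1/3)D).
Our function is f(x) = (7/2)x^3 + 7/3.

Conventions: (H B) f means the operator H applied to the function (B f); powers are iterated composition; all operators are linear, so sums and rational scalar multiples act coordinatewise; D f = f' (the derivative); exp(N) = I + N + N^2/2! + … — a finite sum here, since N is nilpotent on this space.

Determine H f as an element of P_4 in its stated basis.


order-1 term: (7/2)x^2
order-2 term: (7/6)x
order-3 term: 7/54
the series for exp((1/3)D) f terminates at order 3
exp((1/3)D) f = (7/2)x^3 + (7/2)x^2 + (7/6)x + 133/54

g(x) = (7/2)x^3 + (7/2)x^2 + (7/6)x + 133/54


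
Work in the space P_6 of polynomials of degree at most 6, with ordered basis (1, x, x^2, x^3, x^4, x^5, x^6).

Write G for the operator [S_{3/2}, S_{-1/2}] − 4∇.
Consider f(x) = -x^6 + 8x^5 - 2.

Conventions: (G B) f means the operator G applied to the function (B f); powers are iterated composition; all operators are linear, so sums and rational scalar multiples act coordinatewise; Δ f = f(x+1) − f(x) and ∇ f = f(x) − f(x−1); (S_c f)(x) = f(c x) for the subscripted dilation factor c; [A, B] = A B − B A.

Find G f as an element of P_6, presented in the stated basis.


S_{-1/2} f = -(1/64)x^6 - (1/4)x^5 - 2
S_{3/2} S_{-1/2} f = -(729/4096)x^6 - (243/128)x^5 - 2
S_{3/2} f = -(729/64)x^6 + (243/4)x^5 - 2
S_{-1/2} S_{3/2} f = -(729/4096)x^6 - (243/128)x^5 - 2
[S_{3/2}, S_{-1/2}] f = 0
∇ f = -6x^5 + 55x^4 - 100x^3 + 95x^2 - 46x + 9
(-4∇) f = 24x^5 - 220x^4 + 400x^3 - 380x^2 + 184x - 36
([S_{3/2}, S_{-1/2}] − 4∇) f = 24x^5 - 220x^4 + 400x^3 - 380x^2 + 184x - 36

the image equals g(x) = 24x^5 - 220x^4 + 400x^3 - 380x^2 + 184x - 36


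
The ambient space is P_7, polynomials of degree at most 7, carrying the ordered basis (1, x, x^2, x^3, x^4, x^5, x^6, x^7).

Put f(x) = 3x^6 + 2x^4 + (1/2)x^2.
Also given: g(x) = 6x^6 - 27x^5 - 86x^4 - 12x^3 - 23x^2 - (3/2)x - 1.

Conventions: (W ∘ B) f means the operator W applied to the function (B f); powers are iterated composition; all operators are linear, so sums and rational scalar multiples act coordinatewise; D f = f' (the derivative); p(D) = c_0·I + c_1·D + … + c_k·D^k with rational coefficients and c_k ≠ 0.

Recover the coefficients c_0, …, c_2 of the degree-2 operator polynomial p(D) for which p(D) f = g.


p(D) = 2·I − (3/2)·D − D^2, i.e. c_0 = 2, c_1 = -3/2, c_2 = -1

D^0 f = 3x^6 + 2x^4 + (1/2)x^2
D^1 f = 18x^5 + 8x^3 + x
D^2 f = 90x^4 + 24x^2 + 1
matching coefficients of g against c_0 f + c_1 Df + … from the top degree down determines the c_i
solution: c_0 = 2, c_1 = -3/2, c_2 = -1


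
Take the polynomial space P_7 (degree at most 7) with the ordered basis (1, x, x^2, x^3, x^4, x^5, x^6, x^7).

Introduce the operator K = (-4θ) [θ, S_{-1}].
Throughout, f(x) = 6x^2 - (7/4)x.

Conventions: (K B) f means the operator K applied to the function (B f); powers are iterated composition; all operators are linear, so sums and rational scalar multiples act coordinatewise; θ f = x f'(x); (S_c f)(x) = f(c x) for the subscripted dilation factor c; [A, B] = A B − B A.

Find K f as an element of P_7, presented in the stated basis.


the image equals g(x) = 0

S_{-1} f = 6x^2 + (7/4)x
θ S_{-1} f = 12x^2 + (7/4)x
θ f = 12x^2 - (7/4)x
S_{-1} θ f = 12x^2 + (7/4)x
[θ, S_{-1}] f = 0
θ [θ, S_{-1}] f = 0
(-4θ) [θ, S_{-1}] f = 0


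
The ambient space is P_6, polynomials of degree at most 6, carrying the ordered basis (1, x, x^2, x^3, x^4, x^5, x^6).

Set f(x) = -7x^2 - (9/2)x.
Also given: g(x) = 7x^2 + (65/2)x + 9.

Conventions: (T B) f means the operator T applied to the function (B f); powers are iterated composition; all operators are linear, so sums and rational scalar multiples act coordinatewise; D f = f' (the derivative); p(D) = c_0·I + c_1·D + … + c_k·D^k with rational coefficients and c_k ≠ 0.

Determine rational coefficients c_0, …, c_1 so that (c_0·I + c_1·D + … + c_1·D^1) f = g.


c_0 = -1, c_1 = -2

D^0 f = -7x^2 - (9/2)x
D^1 f = -14x - 9/2
matching coefficients of g against c_0 f + c_1 Df + … from the top degree down determines the c_i
solution: c_0 = -1, c_1 = -2


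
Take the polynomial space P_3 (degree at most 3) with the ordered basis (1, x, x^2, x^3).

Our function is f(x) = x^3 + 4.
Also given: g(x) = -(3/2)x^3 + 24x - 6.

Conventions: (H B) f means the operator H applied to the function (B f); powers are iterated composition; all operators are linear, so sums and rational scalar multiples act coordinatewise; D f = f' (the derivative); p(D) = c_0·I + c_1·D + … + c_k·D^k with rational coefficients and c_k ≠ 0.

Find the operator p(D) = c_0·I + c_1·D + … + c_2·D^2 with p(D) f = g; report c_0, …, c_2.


D^0 f = x^3 + 4
D^1 f = 3x^2
D^2 f = 6x
matching coefficients of g against c_0 f + c_1 Df + … from the top degree down determines the c_i
solution: c_0 = -3/2, c_1 = 0, c_2 = 4

p(D) = -(3/2)·I + 4·D^2, i.e. c_0 = -3/2, c_1 = 0, c_2 = 4


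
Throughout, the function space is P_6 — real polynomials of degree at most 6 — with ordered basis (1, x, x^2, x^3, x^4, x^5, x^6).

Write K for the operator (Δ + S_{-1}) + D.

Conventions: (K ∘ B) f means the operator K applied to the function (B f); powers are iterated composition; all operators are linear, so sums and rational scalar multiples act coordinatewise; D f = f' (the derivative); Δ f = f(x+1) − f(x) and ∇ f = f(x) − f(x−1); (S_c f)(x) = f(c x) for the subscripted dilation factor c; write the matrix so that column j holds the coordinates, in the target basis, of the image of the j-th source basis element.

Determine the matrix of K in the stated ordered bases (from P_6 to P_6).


the matrix is [[1, 2, 1, 1, 1, 1, 1]; [0, -1, 4, 3, 4, 5, 6]; [0, 0, 1, 6, 6, 10, 15]; [0, 0, 0, -1, 8, 10, 20]; [0, 0, 0, 0, 1, 10, 15]; [0, 0, 0, 0, 0, -1, 12]; [0, 0, 0, 0, 0, 0, 1]] (rows listed top to bottom)

image of 1: 1
image of x: -x + 2
image of x^2: x^2 + 4x + 1
image of x^3: -x^3 + 6x^2 + 3x + 1
image of x^4: x^4 + 8x^3 + 6x^2 + 4x + 1
image of x^5: -x^5 + 10x^4 + 10x^3 + 10x^2 + 5x + 1
image of x^6: x^6 + 12x^5 + 15x^4 + 20x^3 + 15x^2 + 6x + 1
each image's coordinates form column j of the matrix


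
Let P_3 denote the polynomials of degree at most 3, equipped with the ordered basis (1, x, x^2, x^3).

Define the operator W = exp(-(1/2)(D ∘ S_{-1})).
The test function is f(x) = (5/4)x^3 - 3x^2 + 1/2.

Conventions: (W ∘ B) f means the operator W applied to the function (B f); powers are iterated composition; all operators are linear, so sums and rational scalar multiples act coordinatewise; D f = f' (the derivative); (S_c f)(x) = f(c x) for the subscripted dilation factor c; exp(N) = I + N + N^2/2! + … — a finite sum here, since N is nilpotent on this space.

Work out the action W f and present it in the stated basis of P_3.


order-1 term: (15/8)x^2 + 3x
order-2 term: -(15/16)x + 3/4
order-3 term: -5/32
the series for exp(-(1/2)(D ∘ S_{-1})) f terminates at order 3
exp(-(1/2)(D ∘ S_{-1})) f = (5/4)x^3 - (9/8)x^2 + (33/16)x + 35/32

g(x) = (5/4)x^3 - (9/8)x^2 + (33/16)x + 35/32


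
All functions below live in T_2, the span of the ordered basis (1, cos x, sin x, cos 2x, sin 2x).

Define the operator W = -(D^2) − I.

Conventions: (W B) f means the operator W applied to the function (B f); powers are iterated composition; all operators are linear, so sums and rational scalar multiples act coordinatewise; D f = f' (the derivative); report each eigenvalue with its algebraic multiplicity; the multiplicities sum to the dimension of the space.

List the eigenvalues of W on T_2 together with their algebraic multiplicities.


λ = -1 (multiplicity 1), λ = 0 (multiplicity 2), λ = 3 (multiplicity 2)

image of 1: -1
image of cos x: 0
image of sin x: 0
image of cos 2x: 3cos 2x
image of sin 2x: 3sin 2x
the matrix is diagonal; its diagonal is (-1, 0, 0, 3, 3)
for a triangular matrix the eigenvalues are the diagonal entries, with algebraic multiplicity their repetition count


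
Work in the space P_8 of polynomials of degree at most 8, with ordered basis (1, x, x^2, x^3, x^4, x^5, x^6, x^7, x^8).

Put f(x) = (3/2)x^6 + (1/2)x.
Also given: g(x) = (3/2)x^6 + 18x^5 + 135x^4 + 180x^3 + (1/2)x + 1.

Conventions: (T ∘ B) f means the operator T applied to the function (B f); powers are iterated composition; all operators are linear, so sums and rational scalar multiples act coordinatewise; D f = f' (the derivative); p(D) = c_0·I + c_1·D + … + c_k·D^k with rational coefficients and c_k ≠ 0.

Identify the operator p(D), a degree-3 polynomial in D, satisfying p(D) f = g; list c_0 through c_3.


D^0 f = (3/2)x^6 + (1/2)x
D^1 f = 9x^5 + 1/2
D^2 f = 45x^4
D^3 f = 180x^3
matching coefficients of g against c_0 f + c_1 Df + … from the top degree down determines the c_i
solution: c_0 = 1, c_1 = 2, c_2 = 3, c_3 = 1

p(D) = I + 2·D + 3·D^2 + D^3, i.e. c_0 = 1, c_1 = 2, c_2 = 3, c_3 = 1


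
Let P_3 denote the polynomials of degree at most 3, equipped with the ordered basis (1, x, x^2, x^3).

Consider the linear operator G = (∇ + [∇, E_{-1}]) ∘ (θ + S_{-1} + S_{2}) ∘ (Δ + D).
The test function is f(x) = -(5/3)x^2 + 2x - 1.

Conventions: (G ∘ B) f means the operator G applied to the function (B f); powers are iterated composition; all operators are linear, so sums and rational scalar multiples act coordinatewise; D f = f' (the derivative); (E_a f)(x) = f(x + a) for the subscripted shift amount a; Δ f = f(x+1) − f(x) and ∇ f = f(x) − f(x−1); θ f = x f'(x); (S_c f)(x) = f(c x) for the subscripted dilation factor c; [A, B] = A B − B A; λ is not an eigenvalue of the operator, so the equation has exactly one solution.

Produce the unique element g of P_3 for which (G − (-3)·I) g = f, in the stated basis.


write g with unknown coordinates in the stated basis and equate coefficients in (G − (-3)·I) g = f
solving from the highest basis element down gives g = -(5/9)x^2 + (2/3)x + 31/27
check: G g = -40/9
so G g − (-3)·g = -(5/3)x^2 + 2x - 1 = f ✓

g(x) = -(5/9)x^2 + (2/3)x + 31/27


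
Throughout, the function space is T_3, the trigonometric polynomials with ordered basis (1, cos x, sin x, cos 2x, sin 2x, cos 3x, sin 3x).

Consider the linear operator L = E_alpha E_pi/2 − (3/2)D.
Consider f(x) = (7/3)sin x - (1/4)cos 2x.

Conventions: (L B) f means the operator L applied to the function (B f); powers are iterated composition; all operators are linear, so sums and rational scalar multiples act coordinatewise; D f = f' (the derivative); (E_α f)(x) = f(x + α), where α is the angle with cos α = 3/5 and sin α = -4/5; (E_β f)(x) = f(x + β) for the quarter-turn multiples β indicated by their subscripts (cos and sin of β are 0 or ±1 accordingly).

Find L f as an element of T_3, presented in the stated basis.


g(x) = -(21/10)cos x + (28/15)sin x - (7/100)cos 2x - (51/100)sin 2x

E_pi/2 f = (7/3)cos x + (1/4)cos 2x
E_alpha E_pi/2 f = (7/5)cos x + (28/15)sin x - (7/100)cos 2x + (6/25)sin 2x
D f = (7/3)cos x + (1/2)sin 2x
(-(3/2)D) f = -(7/2)cos x - (3/4)sin 2x
(E_alpha E_pi/2 − (3/2)D) f = -(21/10)cos x + (28/15)sin x - (7/100)cos 2x - (51/100)sin 2x


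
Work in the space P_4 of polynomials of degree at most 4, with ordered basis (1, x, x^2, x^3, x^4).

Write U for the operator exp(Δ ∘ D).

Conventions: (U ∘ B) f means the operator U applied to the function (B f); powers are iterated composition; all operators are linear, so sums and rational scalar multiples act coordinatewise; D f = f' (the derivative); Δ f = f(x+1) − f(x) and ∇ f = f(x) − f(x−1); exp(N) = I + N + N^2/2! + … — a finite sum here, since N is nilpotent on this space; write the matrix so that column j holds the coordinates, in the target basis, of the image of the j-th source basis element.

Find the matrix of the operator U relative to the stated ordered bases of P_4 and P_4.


the matrix is [[1, 0, 2, 3, 16]; [0, 1, 0, 6, 12]; [0, 0, 1, 0, 12]; [0, 0, 0, 1, 0]; [0, 0, 0, 0, 1]] (rows listed top to bottom)

image of 1: 1
image of x: x
image of x^2: x^2 + 2
image of x^3: x^3 + 6x + 3
image of x^4: x^4 + 12x^2 + 12x + 16
each image's coordinates form column j of the matrix


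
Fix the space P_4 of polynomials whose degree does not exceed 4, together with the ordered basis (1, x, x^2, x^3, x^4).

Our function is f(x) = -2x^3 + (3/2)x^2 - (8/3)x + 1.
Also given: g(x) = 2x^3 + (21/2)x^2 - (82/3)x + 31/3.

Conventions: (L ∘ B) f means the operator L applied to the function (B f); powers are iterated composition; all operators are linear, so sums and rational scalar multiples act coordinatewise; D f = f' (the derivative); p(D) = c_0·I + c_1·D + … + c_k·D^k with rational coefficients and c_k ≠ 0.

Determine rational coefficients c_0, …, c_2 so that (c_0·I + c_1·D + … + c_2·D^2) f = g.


D^0 f = -2x^3 + (3/2)x^2 - (8/3)x + 1
D^1 f = -6x^2 + 3x - 8/3
D^2 f = -12x + 3
matching coefficients of g against c_0 f + c_1 Df + … from the top degree down determines the c_i
solution: c_0 = -1, c_1 = -2, c_2 = 2

p(D) = -I − 2·D + 2·D^2, i.e. c_0 = -1, c_1 = -2, c_2 = 2


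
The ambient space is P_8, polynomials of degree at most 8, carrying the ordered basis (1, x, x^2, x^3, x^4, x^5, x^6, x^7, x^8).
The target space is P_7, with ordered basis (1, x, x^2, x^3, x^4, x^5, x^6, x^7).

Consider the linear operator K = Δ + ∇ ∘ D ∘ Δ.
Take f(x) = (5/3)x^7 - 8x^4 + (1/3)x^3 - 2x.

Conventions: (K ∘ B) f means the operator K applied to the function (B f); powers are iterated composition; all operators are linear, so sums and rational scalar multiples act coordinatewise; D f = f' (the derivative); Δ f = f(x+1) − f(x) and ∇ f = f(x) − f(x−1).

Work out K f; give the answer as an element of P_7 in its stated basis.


Δ f = (35/3)x^6 + 35x^5 + (175/3)x^4 + (79/3)x^3 - 12x^2 - (58/3)x - 8
Δ f = (35/3)x^6 + 35x^5 + (175/3)x^4 + (79/3)x^3 - 12x^2 - (58/3)x - 8
D Δ f = 70x^5 + 175x^4 + (700/3)x^3 + 79x^2 - 24x - 58/3
∇ D Δ f = 350x^4 + 350x^2 - 192x + 76/3
(Δ + ∇ ∘ D ∘ Δ) f = (35/3)x^6 + 35x^5 + (1225/3)x^4 + (79/3)x^3 + 338x^2 - (634/3)x + 52/3

the result is g(x) = (35/3)x^6 + 35x^5 + (1225/3)x^4 + (79/3)x^3 + 338x^2 - (634/3)x + 52/3


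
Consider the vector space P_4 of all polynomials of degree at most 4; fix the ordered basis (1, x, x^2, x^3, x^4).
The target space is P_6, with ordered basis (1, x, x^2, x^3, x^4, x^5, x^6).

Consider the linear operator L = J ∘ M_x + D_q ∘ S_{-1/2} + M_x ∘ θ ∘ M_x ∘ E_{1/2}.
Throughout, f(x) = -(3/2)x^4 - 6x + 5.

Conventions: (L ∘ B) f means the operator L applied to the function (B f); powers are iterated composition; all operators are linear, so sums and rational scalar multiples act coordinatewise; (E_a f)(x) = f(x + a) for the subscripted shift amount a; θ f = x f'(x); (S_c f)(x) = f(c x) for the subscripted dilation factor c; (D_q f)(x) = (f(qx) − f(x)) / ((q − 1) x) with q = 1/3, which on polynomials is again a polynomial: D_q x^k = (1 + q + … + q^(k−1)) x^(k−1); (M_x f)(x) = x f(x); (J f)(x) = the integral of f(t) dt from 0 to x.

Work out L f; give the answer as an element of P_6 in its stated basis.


the image equals g(x) = -(31/4)x^6 - 12x^5 - (27/4)x^4 - (563/36)x^3 + (141/32)x^2 + 3

M_x f = -(3/2)x^5 - 6x^2 + 5x
J M_x f = -(1/4)x^6 - 2x^3 + (5/2)x^2
S_{-1/2} f = -(3/32)x^4 + 3x + 5
D_q S_{-1/2} f = -(5/36)x^3 + 3
E_{1/2} f = -(3/2)x^4 - 3x^3 - (9/4)x^2 - (27/4)x + 61/32
M_x E_{1/2} f = -(3/2)x^5 - 3x^4 - (9/4)x^3 - (27/4)x^2 + (61/32)x
θ M_x E_{1/2} f = -(15/2)x^5 - 12x^4 - (27/4)x^3 - (27/2)x^2 + (61/32)x
M_x θ M_x E_{1/2} f = -(15/2)x^6 - 12x^5 - (27/4)x^4 - (27/2)x^3 + (61/32)x^2
(J ∘ M_x + D_q ∘ S_{-1/2} + M_x ∘ θ ∘ M_x ∘ E_{1/2}) f = -(31/4)x^6 - 12x^5 - (27/4)x^4 - (563/36)x^3 + (141/32)x^2 + 3
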